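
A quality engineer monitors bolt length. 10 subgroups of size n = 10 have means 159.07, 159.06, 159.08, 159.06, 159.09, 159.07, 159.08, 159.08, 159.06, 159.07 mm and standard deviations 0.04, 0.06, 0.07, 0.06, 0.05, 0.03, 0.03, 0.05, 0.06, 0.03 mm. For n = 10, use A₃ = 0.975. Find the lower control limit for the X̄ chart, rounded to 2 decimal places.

X̄̄ = (159.07 + 159.06 + 159.08 + 159.06 + 159.09 + 159.07 + 159.08 + 159.08 + 159.06 + 159.07) / 10 = 159.0720
s̄ = (0.04 + 0.06 + 0.07 + 0.06 + 0.05 + 0.03 + 0.03 + 0.05 + 0.06 + 0.03) / 10 = 0.0480
LCL = X̄̄ − A₃·s̄ = 159.0720 − 0.975 × 0.0480 = 159.0252

159.03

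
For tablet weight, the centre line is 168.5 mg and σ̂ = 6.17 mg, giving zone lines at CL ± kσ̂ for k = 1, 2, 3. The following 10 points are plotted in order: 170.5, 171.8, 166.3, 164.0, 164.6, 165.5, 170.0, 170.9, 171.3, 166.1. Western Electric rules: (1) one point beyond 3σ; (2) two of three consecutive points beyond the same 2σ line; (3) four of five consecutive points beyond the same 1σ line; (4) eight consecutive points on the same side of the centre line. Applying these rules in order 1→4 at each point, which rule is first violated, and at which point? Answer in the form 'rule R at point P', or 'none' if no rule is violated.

none

Zone of each point (C = within 1σ̂, B = 1σ̂–2σ̂, A = 2σ̂–3σ̂, * = beyond 3σ̂; sign = side of CL): 1:+C, 2:+C, 3:-C, 4:-C, 5:-C, 6:-C, 7:+C, 8:+C, 9:+C, 10:-C
No rule fires across all 10 points.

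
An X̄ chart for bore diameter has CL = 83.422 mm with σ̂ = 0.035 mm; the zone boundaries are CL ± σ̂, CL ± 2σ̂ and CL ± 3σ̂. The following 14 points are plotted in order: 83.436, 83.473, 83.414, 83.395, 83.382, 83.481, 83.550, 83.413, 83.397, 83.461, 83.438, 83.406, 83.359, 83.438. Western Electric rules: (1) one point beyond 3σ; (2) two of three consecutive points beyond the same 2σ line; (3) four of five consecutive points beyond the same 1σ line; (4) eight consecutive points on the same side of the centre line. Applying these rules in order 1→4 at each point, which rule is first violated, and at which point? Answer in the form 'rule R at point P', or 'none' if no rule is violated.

Zone of each point (C = within 1σ̂, B = 1σ̂–2σ̂, A = 2σ̂–3σ̂, * = beyond 3σ̂; sign = side of CL): 1:+C, 2:+B, 3:-C, 4:-C, 5:-B, 6:+B, 7:+*, 8:-C, 9:-C, 10:+B, 11:+C, 12:-C, 13:-B, 14:+C
Rule 1 (one point beyond the 3σ limits) is satisfied at point 7.

rule 1 at point 7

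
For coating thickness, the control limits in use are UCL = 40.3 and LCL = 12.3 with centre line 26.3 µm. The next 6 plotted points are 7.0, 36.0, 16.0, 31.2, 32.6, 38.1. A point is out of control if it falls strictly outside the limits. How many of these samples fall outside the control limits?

1

Compare each point to [12.3, 40.3]: sample 1 = 7.0 < LCL.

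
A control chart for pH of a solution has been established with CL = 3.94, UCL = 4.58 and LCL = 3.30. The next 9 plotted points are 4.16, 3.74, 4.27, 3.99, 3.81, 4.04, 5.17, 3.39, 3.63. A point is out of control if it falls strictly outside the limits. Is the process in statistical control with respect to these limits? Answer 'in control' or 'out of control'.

Compare each point to [3.30, 4.58]: sample 7 = 5.17 > UCL.

out of control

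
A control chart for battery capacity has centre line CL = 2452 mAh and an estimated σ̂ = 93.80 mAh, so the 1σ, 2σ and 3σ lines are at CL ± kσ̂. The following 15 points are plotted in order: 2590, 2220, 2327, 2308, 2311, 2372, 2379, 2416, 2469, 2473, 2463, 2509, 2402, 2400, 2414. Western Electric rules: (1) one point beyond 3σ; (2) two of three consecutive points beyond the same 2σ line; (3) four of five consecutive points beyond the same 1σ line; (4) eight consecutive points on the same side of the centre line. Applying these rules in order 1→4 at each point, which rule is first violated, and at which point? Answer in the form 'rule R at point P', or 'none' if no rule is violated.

Zone of each point (C = within 1σ̂, B = 1σ̂–2σ̂, A = 2σ̂–3σ̂, * = beyond 3σ̂; sign = side of CL): 1:+B, 2:-A, 3:-B, 4:-B, 5:-B, 6:-C, 7:-C, 8:-C, 9:+C, 10:+C, 11:+C, 12:+C, 13:-C, 14:-C, 15:-C
Rule 3 (four of five consecutive points beyond the same 1σ limit) is satisfied at point 5.

rule 3 at point 5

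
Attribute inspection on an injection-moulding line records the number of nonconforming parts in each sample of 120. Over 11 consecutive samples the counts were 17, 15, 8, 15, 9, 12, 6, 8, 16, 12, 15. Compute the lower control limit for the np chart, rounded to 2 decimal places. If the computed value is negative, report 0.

2.20

p̄ = Σdᵢ / (k·n) = 133 / (11 × 120) = 0.10076
LCL = np̄ − 3·√(np̄(1−p̄)) = 12.0909 − 3 × 3.2974 = 2.1988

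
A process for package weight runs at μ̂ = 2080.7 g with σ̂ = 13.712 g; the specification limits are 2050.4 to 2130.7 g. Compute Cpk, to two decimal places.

0.74

Cpu = (USL − μ̂) / (3σ̂) = (2130.7 − 2080.7) / (3 × 13.712) = 1.2155; Cpl = (μ̂ − LSL) / (3σ̂) = (2080.7 − 2050.4) / (3 × 13.712) = 0.7366; Cpk = min(Cpu, Cpl) = 0.7366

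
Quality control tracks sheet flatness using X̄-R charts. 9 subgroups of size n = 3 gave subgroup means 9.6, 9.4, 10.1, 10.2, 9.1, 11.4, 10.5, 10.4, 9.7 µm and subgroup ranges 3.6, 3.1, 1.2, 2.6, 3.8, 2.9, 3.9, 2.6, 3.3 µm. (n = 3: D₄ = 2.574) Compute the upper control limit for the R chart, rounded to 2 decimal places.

R̄ = (3.6 + 3.1 + 1.2 + 2.6 + 3.8 + 2.9 + 3.9 + 2.6 + 3.3) / 9 = 27.0000 / 9 = 3.0000
UCL_R = D₄·R̄ = 2.574 × 3.0000 = 7.7220

7.72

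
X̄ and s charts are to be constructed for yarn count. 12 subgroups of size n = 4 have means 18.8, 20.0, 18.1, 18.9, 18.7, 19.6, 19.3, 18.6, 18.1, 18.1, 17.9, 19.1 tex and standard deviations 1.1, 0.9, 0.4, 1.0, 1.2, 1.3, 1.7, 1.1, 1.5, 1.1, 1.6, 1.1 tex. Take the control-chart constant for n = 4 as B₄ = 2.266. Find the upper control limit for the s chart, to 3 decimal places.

s̄ = (1.1 + 0.9 + 0.4 + 1.0 + 1.2 + 1.3 + 1.7 + 1.1 + 1.5 + 1.1 + 1.6 + 1.1) / 12 = 1.1667
UCL_s = B₄·s̄ = 2.266 × 1.1667 = 2.6437

2.644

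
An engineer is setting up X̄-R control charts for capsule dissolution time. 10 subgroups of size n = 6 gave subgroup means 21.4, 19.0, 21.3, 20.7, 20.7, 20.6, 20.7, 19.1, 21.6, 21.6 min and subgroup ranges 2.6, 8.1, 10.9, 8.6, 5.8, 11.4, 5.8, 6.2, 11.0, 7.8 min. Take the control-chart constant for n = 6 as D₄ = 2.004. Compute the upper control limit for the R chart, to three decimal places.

R̄ = (2.6 + 8.1 + 10.9 + 8.6 + 5.8 + 11.4 + 5.8 + 6.2 + 11.0 + 7.8) / 10 = 78.2000 / 10 = 7.8200
UCL_R = D₄·R̄ = 2.004 × 7.8200 = 15.6713

15.671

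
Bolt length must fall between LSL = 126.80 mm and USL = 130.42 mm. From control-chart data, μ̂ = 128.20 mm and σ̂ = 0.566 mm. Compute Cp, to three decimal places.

Cp = (USL − LSL) / (6σ̂) = (130.42 − 126.80) / (6 × 0.566) = 3.6200 / 3.3960 = 1.0660

1.066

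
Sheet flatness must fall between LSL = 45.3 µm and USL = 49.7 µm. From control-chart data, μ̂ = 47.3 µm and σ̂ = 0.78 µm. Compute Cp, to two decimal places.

Cp = (USL − LSL) / (6σ̂) = (49.7 − 45.3) / (6 × 0.78) = 4.4000 / 4.6800 = 0.9402

0.94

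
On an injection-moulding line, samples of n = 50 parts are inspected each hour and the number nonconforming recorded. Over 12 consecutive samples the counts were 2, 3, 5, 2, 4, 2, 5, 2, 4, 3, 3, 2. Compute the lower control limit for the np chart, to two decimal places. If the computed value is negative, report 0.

0.00

p̄ = Σdᵢ / (k·n) = 37 / (12 × 50) = 0.06167
LCL = np̄ − 3·√(np̄(1−p̄)) = 3.0833 − 3 × 1.7009 = -2.0195 → 0 (negative, so LCL = 0)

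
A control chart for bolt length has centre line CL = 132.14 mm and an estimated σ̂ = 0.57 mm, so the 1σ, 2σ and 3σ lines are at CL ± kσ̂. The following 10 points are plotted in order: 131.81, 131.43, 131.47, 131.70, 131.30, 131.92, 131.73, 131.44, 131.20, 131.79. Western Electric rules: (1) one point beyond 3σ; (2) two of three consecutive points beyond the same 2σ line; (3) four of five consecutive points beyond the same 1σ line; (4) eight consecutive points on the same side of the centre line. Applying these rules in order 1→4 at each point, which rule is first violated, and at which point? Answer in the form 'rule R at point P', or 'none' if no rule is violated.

Zone of each point (C = within 1σ̂, B = 1σ̂–2σ̂, A = 2σ̂–3σ̂, * = beyond 3σ̂; sign = side of CL): 1:-C, 2:-B, 3:-B, 4:-C, 5:-B, 6:-C, 7:-C, 8:-B, 9:-B, 10:-C
Rule 4 (eight consecutive points on the same side of the centre line) is satisfied at point 8.

rule 4 at point 8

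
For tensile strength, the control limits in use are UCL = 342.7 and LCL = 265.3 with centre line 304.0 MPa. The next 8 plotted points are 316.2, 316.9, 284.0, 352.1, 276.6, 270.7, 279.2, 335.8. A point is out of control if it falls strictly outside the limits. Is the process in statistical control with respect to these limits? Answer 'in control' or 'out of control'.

out of control

Compare each point to [265.3, 342.7]: sample 4 = 352.1 > UCL.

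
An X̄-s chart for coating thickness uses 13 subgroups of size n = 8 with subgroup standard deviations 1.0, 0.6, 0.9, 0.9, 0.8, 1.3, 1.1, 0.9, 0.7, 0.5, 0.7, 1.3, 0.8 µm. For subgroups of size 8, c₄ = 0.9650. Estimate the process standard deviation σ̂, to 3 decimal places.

0.917

s̄ = (1.0 + 0.6 + 0.9 + 0.9 + 0.8 + 1.3 + 1.1 + 0.9 + 0.7 + 0.5 + 0.7 + 1.3 + 0.8) / 13 = 0.8846
σ̂ = s̄ / c₄ = 0.8846 / 0.9650 = 0.9167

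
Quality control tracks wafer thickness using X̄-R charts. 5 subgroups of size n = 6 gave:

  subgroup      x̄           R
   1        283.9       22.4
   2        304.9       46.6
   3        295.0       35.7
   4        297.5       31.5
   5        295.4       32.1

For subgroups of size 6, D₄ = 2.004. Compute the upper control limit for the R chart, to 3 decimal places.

R̄ = (22.4 + 46.6 + 35.7 + 31.5 + 32.1) / 5 = 168.3000 / 5 = 33.6600
UCL_R = D₄·R̄ = 2.004 × 33.6600 = 67.4546

67.455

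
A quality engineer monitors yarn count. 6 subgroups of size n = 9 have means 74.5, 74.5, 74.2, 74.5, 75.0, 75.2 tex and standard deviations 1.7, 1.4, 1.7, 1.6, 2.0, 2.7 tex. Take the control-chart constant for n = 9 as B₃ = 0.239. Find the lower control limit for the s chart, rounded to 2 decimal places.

s̄ = (1.7 + 1.4 + 1.7 + 1.6 + 2.0 + 2.7) / 6 = 1.8500
LCL_s = B₃·s̄ = 0.239 × 1.8500 = 0.4421

0.44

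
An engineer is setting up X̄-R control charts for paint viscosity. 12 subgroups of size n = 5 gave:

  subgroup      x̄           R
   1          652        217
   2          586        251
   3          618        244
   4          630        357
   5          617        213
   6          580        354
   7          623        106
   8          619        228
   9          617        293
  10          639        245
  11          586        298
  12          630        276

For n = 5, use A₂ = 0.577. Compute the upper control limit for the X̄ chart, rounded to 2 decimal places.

X̄̄ = (652 + 586 + 618 + 630 + 617 + 580 + 623 + 619 + 617 + 639 + 586 + 630) / 12 = 7397.0000 / 12 = 616.4167
R̄ = (217 + 251 + 244 + 357 + 213 + 354 + 106 + 228 + 293 + 245 + 298 + 276) / 12 = 3082.0000 / 12 = 256.8333
UCL = X̄̄ + A₂·R̄ = 616.4167 + 0.577 × 256.8333 = 764.6095

764.61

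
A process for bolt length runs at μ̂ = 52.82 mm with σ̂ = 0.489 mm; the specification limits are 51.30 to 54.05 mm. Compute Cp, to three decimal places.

0.937

Cp = (USL − LSL) / (6σ̂) = (54.05 − 51.30) / (6 × 0.489) = 2.7500 / 2.9340 = 0.9373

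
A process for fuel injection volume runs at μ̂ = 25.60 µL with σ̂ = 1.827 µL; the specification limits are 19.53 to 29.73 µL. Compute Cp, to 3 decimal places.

0.930

Cp = (USL − LSL) / (6σ̂) = (29.73 − 19.53) / (6 × 1.827) = 10.2000 / 10.9620 = 0.9305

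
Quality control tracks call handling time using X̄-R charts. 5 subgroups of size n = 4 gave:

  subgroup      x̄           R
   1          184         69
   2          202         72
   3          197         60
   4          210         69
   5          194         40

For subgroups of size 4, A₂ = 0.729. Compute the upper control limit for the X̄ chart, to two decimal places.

X̄̄ = (184 + 202 + 197 + 210 + 194) / 5 = 987.0000 / 5 = 197.4000
R̄ = (69 + 72 + 60 + 69 + 40) / 5 = 310.0000 / 5 = 62.0000
UCL = X̄̄ + A₂·R̄ = 197.4000 + 0.729 × 62.0000 = 242.5980

242.60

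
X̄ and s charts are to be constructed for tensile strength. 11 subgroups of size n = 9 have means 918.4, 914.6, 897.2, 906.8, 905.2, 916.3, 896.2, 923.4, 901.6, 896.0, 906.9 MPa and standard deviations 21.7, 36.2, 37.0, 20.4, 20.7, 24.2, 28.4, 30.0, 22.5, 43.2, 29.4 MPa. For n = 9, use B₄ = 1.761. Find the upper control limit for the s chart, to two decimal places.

50.22

s̄ = (21.7 + 36.2 + 37.0 + 20.4 + 20.7 + 24.2 + 28.4 + 30.0 + 22.5 + 43.2 + 29.4) / 11 = 28.5182
UCL_s = B₄·s̄ = 1.761 × 28.5182 = 50.2205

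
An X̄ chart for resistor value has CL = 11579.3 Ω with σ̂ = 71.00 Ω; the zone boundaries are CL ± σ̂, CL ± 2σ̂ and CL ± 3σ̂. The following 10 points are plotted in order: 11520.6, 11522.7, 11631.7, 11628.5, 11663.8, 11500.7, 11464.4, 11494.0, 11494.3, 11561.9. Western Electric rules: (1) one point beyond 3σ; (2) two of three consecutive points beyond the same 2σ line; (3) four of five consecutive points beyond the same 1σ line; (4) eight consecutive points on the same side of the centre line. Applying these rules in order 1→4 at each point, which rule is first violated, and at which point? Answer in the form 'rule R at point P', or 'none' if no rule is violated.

rule 3 at point 9

Zone of each point (C = within 1σ̂, B = 1σ̂–2σ̂, A = 2σ̂–3σ̂, * = beyond 3σ̂; sign = side of CL): 1:-C, 2:-C, 3:+C, 4:+C, 5:+B, 6:-B, 7:-B, 8:-B, 9:-B, 10:-C
Rule 3 (four of five consecutive points beyond the same 1σ limit) is satisfied at point 9.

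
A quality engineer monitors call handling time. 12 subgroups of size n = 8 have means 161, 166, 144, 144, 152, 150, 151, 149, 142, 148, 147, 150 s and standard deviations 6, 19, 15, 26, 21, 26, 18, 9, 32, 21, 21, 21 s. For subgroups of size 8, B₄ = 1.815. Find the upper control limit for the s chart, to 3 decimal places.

35.544

s̄ = (6 + 19 + 15 + 26 + 21 + 26 + 18 + 9 + 32 + 21 + 21 + 21) / 12 = 19.5833
UCL_s = B₄·s̄ = 1.815 × 19.5833 = 35.5437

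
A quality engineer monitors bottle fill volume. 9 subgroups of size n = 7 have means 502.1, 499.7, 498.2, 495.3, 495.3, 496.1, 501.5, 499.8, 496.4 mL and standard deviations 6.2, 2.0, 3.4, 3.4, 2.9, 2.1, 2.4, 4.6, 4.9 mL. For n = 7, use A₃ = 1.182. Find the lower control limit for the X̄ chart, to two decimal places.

494.08

X̄̄ = (502.1 + 499.7 + 498.2 + 495.3 + 495.3 + 496.1 + 501.5 + 499.8 + 496.4) / 9 = 498.2667
s̄ = (6.2 + 2.0 + 3.4 + 3.4 + 2.9 + 2.1 + 2.4 + 4.6 + 4.9) / 9 = 3.5444
LCL = X̄̄ − A₃·s̄ = 498.2667 − 1.182 × 3.5444 = 494.0771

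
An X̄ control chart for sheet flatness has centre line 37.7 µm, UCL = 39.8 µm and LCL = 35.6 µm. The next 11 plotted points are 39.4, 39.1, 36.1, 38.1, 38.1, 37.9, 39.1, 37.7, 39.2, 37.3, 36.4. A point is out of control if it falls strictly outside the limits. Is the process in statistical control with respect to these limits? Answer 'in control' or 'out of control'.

in control

All 11 points lie within [35.6, 39.8].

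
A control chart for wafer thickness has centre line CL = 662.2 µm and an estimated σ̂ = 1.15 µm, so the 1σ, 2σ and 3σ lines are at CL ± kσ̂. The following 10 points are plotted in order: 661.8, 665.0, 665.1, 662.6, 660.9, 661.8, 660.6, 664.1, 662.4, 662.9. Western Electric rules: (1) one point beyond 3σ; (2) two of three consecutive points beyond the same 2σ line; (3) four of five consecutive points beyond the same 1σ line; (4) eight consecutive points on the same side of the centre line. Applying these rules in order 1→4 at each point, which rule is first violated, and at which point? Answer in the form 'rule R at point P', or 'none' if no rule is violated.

rule 2 at point 3

Zone of each point (C = within 1σ̂, B = 1σ̂–2σ̂, A = 2σ̂–3σ̂, * = beyond 3σ̂; sign = side of CL): 1:-C, 2:+A, 3:+A, 4:+C, 5:-B, 6:-C, 7:-B, 8:+B, 9:+C, 10:+C
Rule 2 (two of three consecutive points beyond the same 2σ limit) is satisfied at point 3.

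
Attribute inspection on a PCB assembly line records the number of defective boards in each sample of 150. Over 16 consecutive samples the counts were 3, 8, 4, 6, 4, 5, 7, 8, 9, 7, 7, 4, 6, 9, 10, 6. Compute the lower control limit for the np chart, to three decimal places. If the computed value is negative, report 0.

0.000

p̄ = Σdᵢ / (k·n) = 103 / (16 × 150) = 0.04292
LCL = np̄ − 3·√(np̄(1−p̄)) = 6.4375 − 3 × 2.4822 = -1.0090 → 0 (negative, so LCL = 0)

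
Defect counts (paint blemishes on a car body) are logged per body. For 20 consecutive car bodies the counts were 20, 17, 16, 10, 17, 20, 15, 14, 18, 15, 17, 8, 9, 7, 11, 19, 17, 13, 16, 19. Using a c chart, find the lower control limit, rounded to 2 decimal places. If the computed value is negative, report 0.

3.32

c̄ = (20 + 17 + 16 + 10 + 17 + 20 + 15 + 14 + 18 + 15 + 17 + 8 + 9 + 7 + 11 + 19 + 17 + 13 + 16 + 19) / 20 = 298 / 20 = 14.9000
LCL = c̄ − 3√c̄ = 14.9000 − 3 × 3.8601 = 3.3198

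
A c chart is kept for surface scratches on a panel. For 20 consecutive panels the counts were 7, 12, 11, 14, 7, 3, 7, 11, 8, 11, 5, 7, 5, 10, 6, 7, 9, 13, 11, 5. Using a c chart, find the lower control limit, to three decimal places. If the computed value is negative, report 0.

0.000

c̄ = (7 + 12 + 11 + 14 + 7 + 3 + 7 + 11 + 8 + 11 + 5 + 7 + 5 + 10 + 6 + 7 + 9 + 13 + 11 + 5) / 20 = 169 / 20 = 8.4500
LCL = c̄ − 3√c̄ = 8.4500 − 3 × 2.9069 = -0.2707 → 0 (cannot be negative)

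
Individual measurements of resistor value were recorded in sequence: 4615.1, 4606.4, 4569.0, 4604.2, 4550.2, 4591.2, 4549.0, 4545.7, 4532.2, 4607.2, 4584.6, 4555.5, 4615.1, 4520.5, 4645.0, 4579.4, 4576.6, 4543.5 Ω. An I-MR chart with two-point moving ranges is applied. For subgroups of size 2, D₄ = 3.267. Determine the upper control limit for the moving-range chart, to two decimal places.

Moving ranges: 8.7, 37.4, 35.2, 54.0, 41.0, 42.2, 3.3, 13.5, 75.0, 22.6, 29.1, 59.6, 94.6, 124.5, 65.6, 2.8, 33.1; M̄R̄ = 742.2000 / 17 = 43.6588
UCL_MR = D₄·M̄R̄ = 3.267 × 43.6588 = 142.6334

142.63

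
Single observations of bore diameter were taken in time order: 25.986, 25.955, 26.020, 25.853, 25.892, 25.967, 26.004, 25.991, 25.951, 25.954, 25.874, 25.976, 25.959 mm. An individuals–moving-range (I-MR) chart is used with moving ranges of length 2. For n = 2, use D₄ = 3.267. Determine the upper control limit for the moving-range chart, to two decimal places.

0.18

Moving ranges: 0.031, 0.065, 0.167, 0.039, 0.075, 0.037, 0.013, 0.040, 0.003, 0.080, 0.102, 0.017; M̄R̄ = 0.6690 / 12 = 0.0558
UCL_MR = D₄·M̄R̄ = 3.267 × 0.0558 = 0.1821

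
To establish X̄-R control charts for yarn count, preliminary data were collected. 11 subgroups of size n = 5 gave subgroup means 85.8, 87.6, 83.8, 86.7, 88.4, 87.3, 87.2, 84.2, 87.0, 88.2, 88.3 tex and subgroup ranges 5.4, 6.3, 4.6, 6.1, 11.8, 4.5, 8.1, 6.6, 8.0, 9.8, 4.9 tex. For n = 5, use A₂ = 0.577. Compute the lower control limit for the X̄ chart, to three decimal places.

82.781

X̄̄ = (85.8 + 87.6 + 83.8 + 86.7 + 88.4 + 87.3 + 87.2 + 84.2 + 87.0 + 88.2 + 88.3) / 11 = 954.5000 / 11 = 86.7727
R̄ = (5.4 + 6.3 + 4.6 + 6.1 + 11.8 + 4.5 + 8.1 + 6.6 + 8.0 + 9.8 + 4.9) / 11 = 76.1000 / 11 = 6.9182
LCL = X̄̄ − A₂·R̄ = 86.7727 − 0.577 × 6.9182 = 82.7809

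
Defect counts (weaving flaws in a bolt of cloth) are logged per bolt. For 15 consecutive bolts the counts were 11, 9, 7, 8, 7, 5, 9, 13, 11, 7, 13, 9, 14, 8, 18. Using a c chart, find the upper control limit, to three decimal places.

19.388

c̄ = (11 + 9 + 7 + 8 + 7 + 5 + 9 + 13 + 11 + 7 + 13 + 9 + 14 + 8 + 18) / 15 = 149 / 15 = 9.9333
UCL = c̄ + 3√c̄ = 9.9333 + 3 × √9.9333 = 9.9333 + 3 × 3.1517 = 19.3885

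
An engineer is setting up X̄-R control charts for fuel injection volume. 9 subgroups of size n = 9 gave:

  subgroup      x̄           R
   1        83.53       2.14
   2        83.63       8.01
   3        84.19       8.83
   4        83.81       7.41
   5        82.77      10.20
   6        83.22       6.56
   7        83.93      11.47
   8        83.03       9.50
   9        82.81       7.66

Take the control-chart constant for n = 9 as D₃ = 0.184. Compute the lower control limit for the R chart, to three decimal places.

R̄ = (2.14 + 8.01 + 8.83 + 7.41 + 10.20 + 6.56 + 11.47 + 9.50 + 7.66) / 9 = 71.7800 / 9 = 7.9756
LCL_R = D₃·R̄ = 0.184 × 7.9756 = 1.4675

1.468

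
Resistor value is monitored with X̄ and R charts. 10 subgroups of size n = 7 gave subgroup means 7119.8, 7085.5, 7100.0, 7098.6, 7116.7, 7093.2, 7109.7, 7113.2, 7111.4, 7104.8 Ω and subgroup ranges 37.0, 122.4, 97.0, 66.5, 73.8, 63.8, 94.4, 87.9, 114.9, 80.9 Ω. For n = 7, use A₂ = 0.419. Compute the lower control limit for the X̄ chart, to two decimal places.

X̄̄ = (7119.8 + 7085.5 + 7100.0 + 7098.6 + 7116.7 + 7093.2 + 7109.7 + 7113.2 + 7111.4 + 7104.8) / 10 = 71052.9000 / 10 = 7105.2900
R̄ = (37.0 + 122.4 + 97.0 + 66.5 + 73.8 + 63.8 + 94.4 + 87.9 + 114.9 + 80.9) / 10 = 838.6000 / 10 = 83.8600
LCL = X̄̄ − A₂·R̄ = 7105.2900 − 0.419 × 83.8600 = 7070.1527

7070.15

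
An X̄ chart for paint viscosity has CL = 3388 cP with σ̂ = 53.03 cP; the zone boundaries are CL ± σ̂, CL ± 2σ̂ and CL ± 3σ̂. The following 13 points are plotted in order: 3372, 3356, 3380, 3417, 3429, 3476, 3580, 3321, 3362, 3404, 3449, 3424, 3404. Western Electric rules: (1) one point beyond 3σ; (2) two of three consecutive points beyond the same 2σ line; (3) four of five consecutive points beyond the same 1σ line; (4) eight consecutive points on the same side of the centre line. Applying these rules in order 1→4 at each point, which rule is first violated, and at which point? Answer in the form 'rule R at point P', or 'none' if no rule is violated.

Zone of each point (C = within 1σ̂, B = 1σ̂–2σ̂, A = 2σ̂–3σ̂, * = beyond 3σ̂; sign = side of CL): 1:-C, 2:-C, 3:-C, 4:+C, 5:+C, 6:+B, 7:+*, 8:-B, 9:-C, 10:+C, 11:+B, 12:+C, 13:+C
Rule 1 (one point beyond the 3σ limits) is satisfied at point 7.

rule 1 at point 7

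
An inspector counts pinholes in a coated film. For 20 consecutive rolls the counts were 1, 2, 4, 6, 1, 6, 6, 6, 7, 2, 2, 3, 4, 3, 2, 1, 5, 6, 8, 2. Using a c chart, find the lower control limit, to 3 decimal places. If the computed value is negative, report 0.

c̄ = (1 + 2 + 4 + 6 + 1 + 6 + 6 + 6 + 7 + 2 + 2 + 3 + 4 + 3 + 2 + 1 + 5 + 6 + 8 + 2) / 20 = 77 / 20 = 3.8500
LCL = c̄ − 3√c̄ = 3.8500 − 3 × 1.9621 = -2.0364 → 0 (cannot be negative)

0.000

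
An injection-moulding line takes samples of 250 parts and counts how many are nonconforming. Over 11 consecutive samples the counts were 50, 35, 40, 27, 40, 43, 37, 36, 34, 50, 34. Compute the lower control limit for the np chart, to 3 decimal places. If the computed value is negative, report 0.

21.565

p̄ = Σdᵢ / (k·n) = 426 / (11 × 250) = 0.15491
LCL = np̄ − 3·√(np̄(1−p̄)) = 38.7273 − 3 × 5.7208 = 21.5647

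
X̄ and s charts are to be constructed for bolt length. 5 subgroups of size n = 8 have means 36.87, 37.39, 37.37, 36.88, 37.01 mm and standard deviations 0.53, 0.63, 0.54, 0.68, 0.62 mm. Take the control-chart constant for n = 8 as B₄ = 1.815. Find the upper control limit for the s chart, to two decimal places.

1.09

s̄ = (0.53 + 0.63 + 0.54 + 0.68 + 0.62) / 5 = 0.6000
UCL_s = B₄·s̄ = 1.815 × 0.6000 = 1.0890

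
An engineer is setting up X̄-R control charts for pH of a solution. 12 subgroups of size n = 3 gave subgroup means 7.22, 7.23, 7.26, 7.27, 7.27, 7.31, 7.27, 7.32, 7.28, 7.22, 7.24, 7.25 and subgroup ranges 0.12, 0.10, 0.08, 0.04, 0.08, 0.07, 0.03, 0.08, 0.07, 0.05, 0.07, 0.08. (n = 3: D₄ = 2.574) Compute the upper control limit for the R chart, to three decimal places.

R̄ = (0.12 + 0.10 + 0.08 + 0.04 + 0.08 + 0.07 + 0.03 + 0.08 + 0.07 + 0.05 + 0.07 + 0.08) / 12 = 0.8700 / 12 = 0.0725
UCL_R = D₄·R̄ = 2.574 × 0.0725 = 0.1866

0.187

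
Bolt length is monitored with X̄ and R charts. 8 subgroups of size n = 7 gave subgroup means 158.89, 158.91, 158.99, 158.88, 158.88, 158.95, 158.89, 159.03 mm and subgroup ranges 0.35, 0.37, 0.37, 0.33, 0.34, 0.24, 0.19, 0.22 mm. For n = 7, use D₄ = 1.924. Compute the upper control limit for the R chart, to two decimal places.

R̄ = (0.35 + 0.37 + 0.37 + 0.33 + 0.34 + 0.24 + 0.19 + 0.22) / 8 = 2.4100 / 8 = 0.3013
UCL_R = D₄·R̄ = 1.924 × 0.3013 = 0.5796

0.58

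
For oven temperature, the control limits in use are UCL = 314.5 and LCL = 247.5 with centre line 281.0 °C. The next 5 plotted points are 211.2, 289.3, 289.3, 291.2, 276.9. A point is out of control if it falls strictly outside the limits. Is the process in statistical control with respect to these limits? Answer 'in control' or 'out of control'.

Compare each point to [247.5, 314.5]: sample 1 = 211.2 < LCL.

out of control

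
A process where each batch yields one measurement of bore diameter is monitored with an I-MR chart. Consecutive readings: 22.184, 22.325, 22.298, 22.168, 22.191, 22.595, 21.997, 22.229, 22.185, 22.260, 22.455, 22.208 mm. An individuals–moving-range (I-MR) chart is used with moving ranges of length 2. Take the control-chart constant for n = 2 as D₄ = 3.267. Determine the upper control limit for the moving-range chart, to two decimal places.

Moving ranges: 0.141, 0.027, 0.130, 0.023, 0.404, 0.598, 0.232, 0.044, 0.075, 0.195, 0.247; M̄R̄ = 2.1160 / 11 = 0.1924
UCL_MR = D₄·M̄R̄ = 3.267 × 0.1924 = 0.6285

0.63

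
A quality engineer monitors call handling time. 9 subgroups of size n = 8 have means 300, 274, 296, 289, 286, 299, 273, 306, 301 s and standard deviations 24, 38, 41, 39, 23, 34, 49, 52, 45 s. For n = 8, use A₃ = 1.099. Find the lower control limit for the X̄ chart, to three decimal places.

249.427

X̄̄ = (300 + 274 + 296 + 289 + 286 + 299 + 273 + 306 + 301) / 9 = 291.5556
s̄ = (24 + 38 + 41 + 39 + 23 + 34 + 49 + 52 + 45) / 9 = 38.3333
LCL = X̄̄ − A₃·s̄ = 291.5556 − 1.099 × 38.3333 = 249.4272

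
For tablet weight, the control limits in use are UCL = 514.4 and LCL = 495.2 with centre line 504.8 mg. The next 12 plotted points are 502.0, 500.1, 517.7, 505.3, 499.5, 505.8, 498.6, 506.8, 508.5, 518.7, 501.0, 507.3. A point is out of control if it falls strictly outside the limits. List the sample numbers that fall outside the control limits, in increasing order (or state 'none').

Compare each point to [495.2, 514.4]: sample 3 = 517.7 > UCL; sample 10 = 518.7 > UCL.

3, 10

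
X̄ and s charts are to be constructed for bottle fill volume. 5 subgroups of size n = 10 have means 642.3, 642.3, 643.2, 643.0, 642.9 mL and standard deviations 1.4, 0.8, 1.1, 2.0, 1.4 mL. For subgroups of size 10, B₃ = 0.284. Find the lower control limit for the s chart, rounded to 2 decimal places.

s̄ = (1.4 + 0.8 + 1.1 + 2.0 + 1.4) / 5 = 1.3400
LCL_s = B₃·s̄ = 0.284 × 1.3400 = 0.3806

0.38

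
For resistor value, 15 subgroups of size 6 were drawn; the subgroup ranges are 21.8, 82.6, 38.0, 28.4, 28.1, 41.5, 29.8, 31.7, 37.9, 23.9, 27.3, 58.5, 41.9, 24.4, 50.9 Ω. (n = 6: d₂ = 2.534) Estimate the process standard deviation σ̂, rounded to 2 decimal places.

R̄ = (21.8 + 82.6 + 38.0 + 28.4 + 28.1 + 41.5 + 29.8 + 31.7 + 37.9 + 23.9 + 27.3 + 58.5 + 41.9 + 24.4 + 50.9) / 15 = 37.7800
σ̂ = R̄ / d₂ = 37.7800 / 2.534 = 14.9092

14.91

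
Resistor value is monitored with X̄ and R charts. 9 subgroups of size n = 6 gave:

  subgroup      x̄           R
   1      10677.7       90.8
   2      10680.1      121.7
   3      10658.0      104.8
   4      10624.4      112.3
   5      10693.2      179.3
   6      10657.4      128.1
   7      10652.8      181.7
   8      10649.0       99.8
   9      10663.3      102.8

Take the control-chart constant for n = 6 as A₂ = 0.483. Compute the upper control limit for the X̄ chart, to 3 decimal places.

10721.943

X̄̄ = (10677.7 + 10680.1 + 10658.0 + 10624.4 + 10693.2 + 10657.4 + 10652.8 + 10649.0 + 10663.3) / 9 = 95955.9000 / 9 = 10661.7667
R̄ = (90.8 + 121.7 + 104.8 + 112.3 + 179.3 + 128.1 + 181.7 + 99.8 + 102.8) / 9 = 1121.3000 / 9 = 124.5889
UCL = X̄̄ + A₂·R̄ = 10661.7667 + 0.483 × 124.5889 = 10721.9431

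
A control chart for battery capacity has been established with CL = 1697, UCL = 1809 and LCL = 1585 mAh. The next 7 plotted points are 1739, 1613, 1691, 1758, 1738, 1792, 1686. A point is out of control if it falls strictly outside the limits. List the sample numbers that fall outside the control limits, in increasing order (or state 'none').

none

All 7 points lie within [1585, 1809].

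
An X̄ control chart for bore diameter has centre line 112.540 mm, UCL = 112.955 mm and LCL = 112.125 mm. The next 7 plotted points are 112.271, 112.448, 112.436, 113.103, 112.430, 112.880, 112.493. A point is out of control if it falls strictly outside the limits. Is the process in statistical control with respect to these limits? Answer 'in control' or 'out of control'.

out of control

Compare each point to [112.125, 112.955]: sample 4 = 113.103 > UCL.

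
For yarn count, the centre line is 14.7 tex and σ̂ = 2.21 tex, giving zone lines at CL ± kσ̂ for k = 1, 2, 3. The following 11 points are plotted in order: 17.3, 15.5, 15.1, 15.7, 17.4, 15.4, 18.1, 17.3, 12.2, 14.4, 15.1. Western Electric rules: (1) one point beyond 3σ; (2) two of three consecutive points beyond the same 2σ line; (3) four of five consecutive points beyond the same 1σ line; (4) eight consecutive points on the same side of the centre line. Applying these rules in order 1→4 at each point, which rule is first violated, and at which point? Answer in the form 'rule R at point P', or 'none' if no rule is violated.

Zone of each point (C = within 1σ̂, B = 1σ̂–2σ̂, A = 2σ̂–3σ̂, * = beyond 3σ̂; sign = side of CL): 1:+B, 2:+C, 3:+C, 4:+C, 5:+B, 6:+C, 7:+B, 8:+B, 9:-B, 10:-C, 11:+C
Rule 4 (eight consecutive points on the same side of the centre line) is satisfied at point 8.

rule 4 at point 8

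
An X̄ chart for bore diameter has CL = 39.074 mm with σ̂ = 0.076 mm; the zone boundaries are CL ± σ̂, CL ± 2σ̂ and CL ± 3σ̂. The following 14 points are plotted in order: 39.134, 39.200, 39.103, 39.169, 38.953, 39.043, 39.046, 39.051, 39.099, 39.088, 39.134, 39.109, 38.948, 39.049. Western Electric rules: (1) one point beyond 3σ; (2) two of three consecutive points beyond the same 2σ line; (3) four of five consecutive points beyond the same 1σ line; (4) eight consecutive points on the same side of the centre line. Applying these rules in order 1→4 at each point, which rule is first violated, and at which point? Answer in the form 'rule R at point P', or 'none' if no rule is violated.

Zone of each point (C = within 1σ̂, B = 1σ̂–2σ̂, A = 2σ̂–3σ̂, * = beyond 3σ̂; sign = side of CL): 1:+C, 2:+B, 3:+C, 4:+B, 5:-B, 6:-C, 7:-C, 8:-C, 9:+C, 10:+C, 11:+C, 12:+C, 13:-B, 14:-C
No rule fires across all 14 points.

none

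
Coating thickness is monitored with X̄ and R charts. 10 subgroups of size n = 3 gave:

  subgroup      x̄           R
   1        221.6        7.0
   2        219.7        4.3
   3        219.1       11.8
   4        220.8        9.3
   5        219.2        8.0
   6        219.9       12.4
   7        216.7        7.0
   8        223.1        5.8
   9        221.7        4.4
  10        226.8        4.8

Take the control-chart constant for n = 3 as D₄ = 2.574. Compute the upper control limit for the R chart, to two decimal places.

19.25

R̄ = (7.0 + 4.3 + 11.8 + 9.3 + 8.0 + 12.4 + 7.0 + 5.8 + 4.4 + 4.8) / 10 = 74.8000 / 10 = 7.4800
UCL_R = D₄·R̄ = 2.574 × 7.4800 = 19.2535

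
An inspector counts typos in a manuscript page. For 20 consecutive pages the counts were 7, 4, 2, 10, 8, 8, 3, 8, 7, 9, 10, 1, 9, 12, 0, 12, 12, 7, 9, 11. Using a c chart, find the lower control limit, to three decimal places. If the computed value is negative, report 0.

0.000

c̄ = (7 + 4 + 2 + 10 + 8 + 8 + 3 + 8 + 7 + 9 + 10 + 1 + 9 + 12 + 0 + 12 + 12 + 7 + 9 + 11) / 20 = 149 / 20 = 7.4500
LCL = c̄ − 3√c̄ = 7.4500 − 3 × 2.7295 = -0.7384 → 0 (cannot be negative)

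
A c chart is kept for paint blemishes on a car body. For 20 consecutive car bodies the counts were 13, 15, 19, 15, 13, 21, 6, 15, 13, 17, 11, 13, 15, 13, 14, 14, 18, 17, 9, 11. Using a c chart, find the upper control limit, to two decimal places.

25.36

c̄ = (13 + 15 + 19 + 15 + 13 + 21 + 6 + 15 + 13 + 17 + 11 + 13 + 15 + 13 + 14 + 14 + 18 + 17 + 9 + 11) / 20 = 282 / 20 = 14.1000
UCL = c̄ + 3√c̄ = 14.1000 + 3 × √14.1000 = 14.1000 + 3 × 3.7550 = 25.3650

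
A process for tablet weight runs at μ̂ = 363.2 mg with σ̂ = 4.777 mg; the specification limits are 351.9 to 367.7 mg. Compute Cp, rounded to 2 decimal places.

0.55

Cp = (USL − LSL) / (6σ̂) = (367.7 − 351.9) / (6 × 4.777) = 15.8000 / 28.6620 = 0.5513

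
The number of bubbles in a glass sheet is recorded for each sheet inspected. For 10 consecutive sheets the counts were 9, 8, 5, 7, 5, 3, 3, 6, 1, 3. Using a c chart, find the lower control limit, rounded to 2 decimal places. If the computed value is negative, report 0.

c̄ = (9 + 8 + 5 + 7 + 5 + 3 + 3 + 6 + 1 + 3) / 10 = 50 / 10 = 5.0000
LCL = c̄ − 3√c̄ = 5.0000 − 3 × 2.2361 = -1.7082 → 0 (cannot be negative)

0.00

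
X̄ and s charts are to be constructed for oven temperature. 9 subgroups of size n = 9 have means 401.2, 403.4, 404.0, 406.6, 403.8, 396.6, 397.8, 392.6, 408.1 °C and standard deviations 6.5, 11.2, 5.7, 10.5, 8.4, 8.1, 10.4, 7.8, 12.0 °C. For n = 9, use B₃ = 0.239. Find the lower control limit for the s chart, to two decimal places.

s̄ = (6.5 + 11.2 + 5.7 + 10.5 + 8.4 + 8.1 + 10.4 + 7.8 + 12.0) / 9 = 8.9556
LCL_s = B₃·s̄ = 0.239 × 8.9556 = 2.1404

2.14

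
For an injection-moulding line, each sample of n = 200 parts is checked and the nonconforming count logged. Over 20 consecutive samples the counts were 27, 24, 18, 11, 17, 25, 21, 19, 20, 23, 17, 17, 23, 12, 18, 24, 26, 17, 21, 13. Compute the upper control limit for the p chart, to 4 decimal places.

0.1614

p̄ = Σdᵢ / (k·n) = 393 / (20 × 200) = 0.09825
UCL = p̄ + 3·√(p̄(1−p̄)/n) = 0.09825 + 3 × √(0.09825×0.90175/200) = 0.09825 + 3 × 0.02105 = 0.16139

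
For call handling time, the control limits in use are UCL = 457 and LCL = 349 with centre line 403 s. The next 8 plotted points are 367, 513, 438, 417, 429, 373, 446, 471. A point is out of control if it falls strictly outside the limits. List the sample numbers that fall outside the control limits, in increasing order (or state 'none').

2, 8

Compare each point to [349, 457]: sample 2 = 513 > UCL; sample 8 = 471 > UCL.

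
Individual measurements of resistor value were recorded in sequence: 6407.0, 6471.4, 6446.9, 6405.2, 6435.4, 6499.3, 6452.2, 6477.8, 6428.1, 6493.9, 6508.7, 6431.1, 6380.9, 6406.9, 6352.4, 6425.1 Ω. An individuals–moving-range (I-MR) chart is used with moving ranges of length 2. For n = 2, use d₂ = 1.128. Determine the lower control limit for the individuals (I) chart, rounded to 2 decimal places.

6313.24

X̄ = (6407.0 + 6471.4 + 6446.9 + 6405.2 + 6435.4 + 6499.3 + 6452.2 + 6477.8 + 6428.1 + 6493.9 + 6508.7 + 6431.1 + 6380.9 + 6406.9 + 6352.4 + 6425.1) / 16 = 6438.8938
Moving ranges: 64.4, 24.5, 41.7, 30.2, 63.9, 47.1, 25.6, 49.7, 65.8, 14.8, 77.6, 50.2, 26.0, 54.5, 72.7; M̄R̄ = 708.7000 / 15 = 47.2467
LCL = X̄ − 3·M̄R̄/d₂ = 6438.8938 − 3 × 47.2467 / 1.128 = 6313.2377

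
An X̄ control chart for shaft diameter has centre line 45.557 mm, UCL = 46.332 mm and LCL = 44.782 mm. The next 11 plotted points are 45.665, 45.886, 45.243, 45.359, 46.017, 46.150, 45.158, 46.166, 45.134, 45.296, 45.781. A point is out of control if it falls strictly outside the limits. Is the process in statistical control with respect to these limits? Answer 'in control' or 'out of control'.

All 11 points lie within [44.782, 46.332].

in control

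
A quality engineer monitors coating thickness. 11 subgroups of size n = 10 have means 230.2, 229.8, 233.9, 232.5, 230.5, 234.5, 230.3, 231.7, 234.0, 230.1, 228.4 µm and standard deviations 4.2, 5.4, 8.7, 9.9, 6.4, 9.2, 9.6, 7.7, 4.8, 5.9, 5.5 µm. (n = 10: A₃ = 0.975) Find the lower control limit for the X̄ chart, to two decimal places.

224.59

X̄̄ = (230.2 + 229.8 + 233.9 + 232.5 + 230.5 + 234.5 + 230.3 + 231.7 + 234.0 + 230.1 + 228.4) / 11 = 231.4455
s̄ = (4.2 + 5.4 + 8.7 + 9.9 + 6.4 + 9.2 + 9.6 + 7.7 + 4.8 + 5.9 + 5.5) / 11 = 7.0273
LCL = X̄̄ − A₃·s̄ = 231.4455 − 0.975 × 7.0273 = 224.5939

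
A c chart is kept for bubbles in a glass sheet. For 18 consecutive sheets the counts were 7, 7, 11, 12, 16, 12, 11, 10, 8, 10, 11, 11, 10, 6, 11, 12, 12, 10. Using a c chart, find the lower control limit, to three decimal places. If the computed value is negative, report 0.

0.719

c̄ = (7 + 7 + 11 + 12 + 16 + 12 + 11 + 10 + 8 + 10 + 11 + 11 + 10 + 6 + 11 + 12 + 12 + 10) / 18 = 187 / 18 = 10.3889
LCL = c̄ − 3√c̄ = 10.3889 − 3 × 3.2232 = 0.7193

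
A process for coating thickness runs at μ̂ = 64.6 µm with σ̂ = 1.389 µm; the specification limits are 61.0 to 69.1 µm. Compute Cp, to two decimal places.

0.97

Cp = (USL − LSL) / (6σ̂) = (69.1 − 61.0) / (6 × 1.389) = 8.1000 / 8.3340 = 0.9719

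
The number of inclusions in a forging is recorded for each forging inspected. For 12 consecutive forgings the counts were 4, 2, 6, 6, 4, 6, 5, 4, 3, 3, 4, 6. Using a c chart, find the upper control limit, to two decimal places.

10.72

c̄ = (4 + 2 + 6 + 6 + 4 + 6 + 5 + 4 + 3 + 3 + 4 + 6) / 12 = 53 / 12 = 4.4167
UCL = c̄ + 3√c̄ = 4.4167 + 3 × √4.4167 = 4.4167 + 3 × 2.1016 = 10.7214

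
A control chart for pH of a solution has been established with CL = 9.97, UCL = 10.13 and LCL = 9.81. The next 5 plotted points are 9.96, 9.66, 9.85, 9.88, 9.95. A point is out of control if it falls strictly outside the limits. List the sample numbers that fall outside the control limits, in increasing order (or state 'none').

Compare each point to [9.81, 10.13]: sample 2 = 9.66 < LCL.

2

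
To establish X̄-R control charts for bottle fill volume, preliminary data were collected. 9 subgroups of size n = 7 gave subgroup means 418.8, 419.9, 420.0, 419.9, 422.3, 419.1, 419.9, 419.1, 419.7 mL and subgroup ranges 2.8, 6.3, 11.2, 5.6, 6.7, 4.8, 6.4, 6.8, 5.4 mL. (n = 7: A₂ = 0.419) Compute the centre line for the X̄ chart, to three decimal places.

X̄̄ = (418.8 + 419.9 + 420.0 + 419.9 + 422.3 + 419.1 + 419.9 + 419.1 + 419.7) / 9 = 3778.7000 / 9 = 419.8556
CL = X̄̄ = 419.8556

419.856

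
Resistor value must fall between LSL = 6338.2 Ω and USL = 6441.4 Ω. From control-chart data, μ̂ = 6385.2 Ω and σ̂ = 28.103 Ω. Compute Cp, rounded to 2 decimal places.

0.61

Cp = (USL − LSL) / (6σ̂) = (6441.4 − 6338.2) / (6 × 28.103) = 103.2000 / 168.6180 = 0.6120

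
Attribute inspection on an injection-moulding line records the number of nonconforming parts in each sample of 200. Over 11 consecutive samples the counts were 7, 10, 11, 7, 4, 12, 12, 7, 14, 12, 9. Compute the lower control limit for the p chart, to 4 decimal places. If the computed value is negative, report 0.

p̄ = Σdᵢ / (k·n) = 105 / (11 × 200) = 0.04773
LCL = p̄ − 3·√(p̄(1−p̄)/n) = 0.04773 − 3 × 0.01507 = 0.00250

0.0025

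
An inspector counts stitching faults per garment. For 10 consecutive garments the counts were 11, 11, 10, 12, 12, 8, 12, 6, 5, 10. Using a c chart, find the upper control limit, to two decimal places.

19.04

c̄ = (11 + 11 + 10 + 12 + 12 + 8 + 12 + 6 + 5 + 10) / 10 = 97 / 10 = 9.7000
UCL = c̄ + 3√c̄ = 9.7000 + 3 × √9.7000 = 9.7000 + 3 × 3.1145 = 19.0434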